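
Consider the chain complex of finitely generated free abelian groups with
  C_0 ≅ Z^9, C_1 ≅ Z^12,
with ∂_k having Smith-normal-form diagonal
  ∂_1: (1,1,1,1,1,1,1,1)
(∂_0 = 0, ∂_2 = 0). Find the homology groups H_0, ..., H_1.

H_0 = Z,  H_1 = Z^4.

H_0: b_0 = 9 − 0 − 8 = 1; torsion from ∂_1 factors > 1: none. So H_0 = Z.
H_1: b_1 = 12 − 8 − 0 = 4; torsion from ∂_2 factors > 1: none. So H_1 = Z^4.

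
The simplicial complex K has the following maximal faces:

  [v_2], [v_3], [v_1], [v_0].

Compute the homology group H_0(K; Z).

Fix the vertex order v_0 < v_1 < v_2 < v_3 and write every simplex with vertices in increasing order. Then dim K = 0 and the simplices of K are:

  0-simplices (4): [v_0], [v_1], [v_2], [v_3]

so the chain groups are C_0 ≅ Z^4.

From H_k ≅ ker(∂_k) / im(∂_{k+1}) we obtain:

  H_0: rank C_0 − rank ∂_1 = 4 − 0 = 4, and there is no ∂_1, so H_0 = Z^4.

H_0 ≅ Z^4.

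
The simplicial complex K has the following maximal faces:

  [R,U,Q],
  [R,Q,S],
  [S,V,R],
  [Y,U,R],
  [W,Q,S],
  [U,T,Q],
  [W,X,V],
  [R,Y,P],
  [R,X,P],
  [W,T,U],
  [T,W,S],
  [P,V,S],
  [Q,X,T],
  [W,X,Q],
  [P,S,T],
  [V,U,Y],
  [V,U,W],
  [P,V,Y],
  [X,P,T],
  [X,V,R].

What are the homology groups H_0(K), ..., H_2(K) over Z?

H_0 ≅ Z,  H_1 ≅ Z ⊕ Z_2,  H_2 = 0.

Take the total order P < Q < R < S < T < U < V < W < X < Y on the vertex set. Then K (dimension 2) consists of the simplices:

  0-simplices (10): P, Q, R, S, T, U, V, W, X, Y
  1-simplices (30): PR, PS, PT, PV, PX, PY, QR, QS, QT, QU, QW, QX, RS, RU, RV, RX, RY, ST, SV, SW, TU, TW, TX, UV, UW, UY, VW, VX, VY, WX
  2-simplices (20): PRX, PRY, PST, PSV, PTX, PVY, QRS, QRU, QSW, QTU, QTX, QWX, RSV, RUY, RVX, STW, TUW, UVW, UVY, VWX

giving chain groups C_0 ≅ Z^10, C_1 ≅ Z^30, C_2 ≅ Z^20.

∂_1: C_1 → C_0 maps an edge to its endpoints' difference, ∂[p,q] = q − p.
This gives a 10×30 integer matrix of rank 9; reducing to Smith normal form yields diagonal entries (1,1,1,1,1,1,1,1,1).

The boundary map ∂_2: C_2 → C_1 acts by ∂[p,q,r] = [q,r] − [p,r] + [p,q]. For instance
  ∂RVX = VX − RX + RV,
  ∂QTX = TX − QX + QT.
This gives a 30×20 integer matrix of rank 20; reducing to Smith normal form yields diagonal entries (1,1,1,1,1,1,1,1,1,1,1,1,1,1,1,1,1,1,1,2).

Computing H_k = (kernel of ∂_k) / (image of ∂_{k+1}):

  H_0: rank C_0 − rank ∂_1 = 10 − 9 = 1, and the invariant factors of ∂_1 are all 1, so H_0 ≅ Z.
  H_1: rank ker ∂_1 − rank ∂_2 = (30 − 9) − 20 = 1, and ∂_2 has invariant factor 2 > 1, so H_1 ≅ Z ⊕ Z_2.
  H_2: rank ker ∂_2 − rank ∂_3 = (20 − 20) − 0 = 0, and there is no ∂_3, so H_2 ≅ 0.

As a check, the Euler characteristic is 10 − 30 + 20 = 0, which agrees with 1 − 1 + 0 = 0.
(K is a triangulation of the Klein bottle.)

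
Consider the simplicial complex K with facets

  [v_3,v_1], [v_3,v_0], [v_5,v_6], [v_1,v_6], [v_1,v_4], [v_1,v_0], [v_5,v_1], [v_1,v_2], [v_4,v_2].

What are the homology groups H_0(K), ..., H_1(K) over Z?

Take the total order v_0 < v_1 < v_2 < v_3 < v_4 < v_5 < v_6 on the vertex set. Then K (dimension 1) consists of the simplices:

  0-simplices (7): [v_0], [v_1], [v_2], [v_3], [v_4], [v_5], [v_6]
  1-simplices (9): [v_0,v_1], [v_0,v_3], [v_1,v_2], [v_1,v_3], [v_1,v_4], [v_1,v_5], [v_1,v_6], [v_2,v_4], [v_5,v_6]

Hence C_0 ≅ Z^7, C_1 ≅ Z^9.

∂_1: C_1 → C_0 sends each edge [p,q] (with p < q) to q − p. For instance
  ∂[v_0,v_1] = [v_1] − [v_0].
The 7×9 boundary matrix has rank 6 and Smith normal form diag(1,1,1,1,1,1).

Now H_k = ker ∂_k / im ∂_{k+1}, so:

  H_0: rank C_0 − rank ∂_1 = 7 − 6 = 1, and the invariant factors of ∂_1 are all 1, so H_0 ≅ Z.
  H_1: rank ker ∂_1 − rank ∂_2 = (9 − 6) − 0 = 3, and there is no ∂_2, so H_1 ≅ Z^3.

(K is a triangulation of a wedge of 3 circles.)

H_0 = Z,  H_1 = Z^3.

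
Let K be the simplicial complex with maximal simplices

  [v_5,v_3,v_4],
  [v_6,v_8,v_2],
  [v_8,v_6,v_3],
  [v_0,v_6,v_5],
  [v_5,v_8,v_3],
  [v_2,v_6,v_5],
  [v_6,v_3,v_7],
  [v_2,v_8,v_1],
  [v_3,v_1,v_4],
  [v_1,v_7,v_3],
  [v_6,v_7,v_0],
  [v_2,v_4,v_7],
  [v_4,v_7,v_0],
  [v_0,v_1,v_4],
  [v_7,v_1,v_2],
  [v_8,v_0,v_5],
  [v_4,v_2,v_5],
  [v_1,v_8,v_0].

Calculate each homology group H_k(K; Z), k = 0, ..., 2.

H_0 ≅ Z,  H_1 ≅ Z ⊕ Z/2Z,  H_2 = 0.

K has 9 vertices, 27 edges, 18 triangles.
rank ∂_0 = 0, rank ∂_1 = 8 ⇒ b_0 = 9 − 0 − 8 = 1; all invariant factors of ∂_1 are 1 so no torsion. So H_0 = Z.
rank ∂_1 = 8, rank ∂_2 = 18 ⇒ b_1 = 27 − 8 − 18 = 1; ∂_2 has invariant factor(s) [2] giving torsion. So H_1 = Z ⊕ Z/2Z.
rank ∂_2 = 18, rank ∂_3 = 0 ⇒ b_2 = 18 − 18 − 0 = 0. So H_2 = 0.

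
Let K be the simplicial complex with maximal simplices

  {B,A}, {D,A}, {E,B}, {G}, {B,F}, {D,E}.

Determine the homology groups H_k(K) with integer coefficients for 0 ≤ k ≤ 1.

H_0 = Z^2,  H_1 = Z.

Take the total order A < B < D < E < F < G on the vertex set. Then K (dimension 1) consists of the simplices:

  0-simplices (6): A, B, D, E, F, G
  1-simplices (5): AB, AD, BE, BF, DE

giving chain groups C_0 ≅ Z^6, C_1 ≅ Z^5.

The boundary map ∂_1: C_1 → C_0 is given by ∂[p,q] = [q] − [p]. For instance
  ∂DE = E − D.
The 6×5 boundary matrix has rank 4 and Smith normal form diag(1,1,1,1).

Now H_k = ker ∂_k / im ∂_{k+1}, so:

  H_0: rank C_0 − rank ∂_1 = 6 − 4 = 2, and the invariant factors of ∂_1 are all 1, so H_0 ≅ Z^2.
  H_1: rank ker ∂_1 − rank ∂_2 = (5 − 4) − 0 = 1, and there is no ∂_2, so H_1 ≅ Z.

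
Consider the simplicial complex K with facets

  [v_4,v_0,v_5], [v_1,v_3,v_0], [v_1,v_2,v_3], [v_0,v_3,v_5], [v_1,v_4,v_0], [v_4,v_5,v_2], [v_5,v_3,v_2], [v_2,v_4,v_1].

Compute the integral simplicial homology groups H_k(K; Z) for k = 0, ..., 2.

H_0 ≅ Z,  H_1 = 0,  H_2 ≅ Z.

We work with the vertex ordering v_0 < v_1 < v_2 < v_3 < v_4 < v_5. The simplices of K, each written with vertices in increasing order, are:

  0-simplices (6): [v_0], [v_1], [v_2], [v_3], [v_4], [v_5]
  1-simplices (12): [v_0,v_1], [v_0,v_3], [v_0,v_4], [v_0,v_5], [v_1,v_2], [v_1,v_3], [v_1,v_4], [v_2,v_3], [v_2,v_4], [v_2,v_5], [v_3,v_5], [v_4,v_5]
  2-simplices (8): [v_0,v_1,v_3], [v_0,v_1,v_4], [v_0,v_3,v_5], [v_0,v_4,v_5], [v_1,v_2,v_3], [v_1,v_2,v_4], [v_2,v_3,v_5], [v_2,v_4,v_5]

so the chain groups are C_0 ≅ Z^6, C_1 ≅ Z^12, C_2 ≅ Z^8.

∂_1: C_1 → C_0 sends each edge [p,q] (with p < q) to q − p. For instance
  ∂[v_0,v_3] = [v_3] − [v_0].
As a 6×12 matrix over Z this has rank 5, with invariant factors (1,1,1,1,1).

The boundary map ∂_2: C_2 → C_1 acts by ∂[p,q,r] = [q,r] − [p,r] + [p,q]. For instance
  ∂[v_1,v_2,v_3] = [v_2,v_3] − [v_1,v_3] + [v_1,v_2],
  ∂[v_0,v_1,v_4] = [v_1,v_4] − [v_0,v_4] + [v_0,v_1].
This gives a 12×8 integer matrix of rank 7; reducing to Smith normal form yields diagonal entries (1,1,1,1,1,1,1).

Reading off H_k = ker ∂_k / im ∂_{k+1}:

  H_0: rank C_0 − rank ∂_1 = 6 − 5 = 1, and the invariant factors of ∂_1 are all 1, so H_0 = Z.
  H_1: rank ker ∂_1 − rank ∂_2 = (12 − 5) − 7 = 0, and the invariant factors of ∂_2 are all 1, so H_1 = 0.
  H_2: rank ker ∂_2 − rank ∂_3 = (8 − 7) − 0 = 1, and there is no ∂_3, so H_2 = Z.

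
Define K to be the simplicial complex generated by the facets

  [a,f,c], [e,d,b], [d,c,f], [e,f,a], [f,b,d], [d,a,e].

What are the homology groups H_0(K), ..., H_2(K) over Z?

Fix the vertex order a < b < c < d < e < f and write every simplex with vertices in increasing order. Then dim K = 2 and the simplices of K are:

  0-simplices (6): a, b, c, d, e, f
  1-simplices (12): ac, ad, ae, af, bd, be, bf, cd, cf, de, df, ef
  2-simplices (6): acf, ade, aef, bde, bdf, cdf

giving chain groups C_0 ≅ Z^6, C_1 ≅ Z^12, C_2 ≅ Z^6.

The boundary map ∂_1: C_1 → C_0 sends each edge [p,q] (with p < q) to q − p.
The 6×12 boundary matrix has rank 5 and Smith normal form diag(1,1,1,1,1).

The boundary map ∂_2: C_2 → C_1 maps a triangle to the signed sum of its edges. For instance
  ∂bde = de − be + bd,
  ∂ade = de − ae + ad.
This gives a 12×6 integer matrix of rank 6; reducing to Smith normal form yields diagonal entries (1,1,1,1,1,1).

Now H_k = ker ∂_k / im ∂_{k+1}, so:

  H_0: rank C_0 − rank ∂_1 = 6 − 5 = 1, and the invariant factors of ∂_1 are all 1, so H_0 = Z.
  H_1: rank ker ∂_1 − rank ∂_2 = (12 − 5) − 6 = 1, and the invariant factors of ∂_2 are all 1, so H_1 = Z.
  H_2: rank ker ∂_2 − rank ∂_3 = (6 − 6) − 0 = 0, and there is no ∂_3, so H_2 = 0.

(K is a triangulation of the cylinder S^1 x I.)

H_0 = Z,  H_1 = Z,  H_2 = 0.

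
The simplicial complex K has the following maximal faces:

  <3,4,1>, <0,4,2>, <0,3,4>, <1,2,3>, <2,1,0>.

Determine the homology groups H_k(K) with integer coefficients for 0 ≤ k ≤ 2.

H_0 = Z,  H_1 = Z,  H_2 = 0.

Order the vertices as 0 < 1 < 2 < 3 < 4. Listing each simplex with vertices in this order, K has dimension 2 with simplices:

  0-simplices (5): [0], [1], [2], [3], [4]
  1-simplices (10): [0,1], [0,2], [0,3], [0,4], [1,2], [1,3], [1,4], [2,3], [2,4], [3,4]
  2-simplices (5): [0,1,2], [0,2,4], [0,3,4], [1,2,3], [1,3,4]

giving chain groups C_0 ≅ Z^5, C_1 ≅ Z^10, C_2 ≅ Z^5.

The boundary map ∂_1: C_1 → C_0 is given by ∂[p,q] = [q] − [p]. For instance
  ∂[0,1] = [1] − [0].
As a 5×10 matrix over Z this has rank 4, with invariant factors (1,1,1,1).

The boundary map ∂_2: C_2 → C_1 acts by ∂[p,q,r] = [q,r] − [p,r] + [p,q]. For instance
  ∂[1,2,3] = [2,3] − [1,3] + [1,2],
  ∂[0,1,2] = [1,2] − [0,2] + [0,1].
This gives a 10×5 integer matrix of rank 5; reducing to Smith normal form yields diagonal entries (1,1,1,1,1).

From H_k ≅ ker(∂_k) / im(∂_{k+1}) we obtain:

  H_0: rank C_0 − rank ∂_1 = 5 − 4 = 1, and the invariant factors of ∂_1 are all 1, so H_0 ≅ Z.
  H_1: rank ker ∂_1 − rank ∂_2 = (10 − 4) − 5 = 1, and the invariant factors of ∂_2 are all 1, so H_1 ≅ Z.
  H_2: rank ker ∂_2 − rank ∂_3 = (5 − 5) − 0 = 0, and there is no ∂_3, so H_2 ≅ 0.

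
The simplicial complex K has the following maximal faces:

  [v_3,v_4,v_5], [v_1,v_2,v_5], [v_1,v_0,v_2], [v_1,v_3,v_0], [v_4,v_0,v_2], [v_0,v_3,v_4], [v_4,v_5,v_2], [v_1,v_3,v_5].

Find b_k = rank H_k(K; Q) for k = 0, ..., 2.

Take the total order v_0 < v_1 < v_2 < v_3 < v_4 < v_5 on the vertex set. Then K (dimension 2) consists of the simplices:

  0-simplices (6): [v_0], [v_1], [v_2], [v_3], [v_4], [v_5]
  1-simplices (12): [v_0,v_1], [v_0,v_2], [v_0,v_3], [v_0,v_4], [v_1,v_2], [v_1,v_3], [v_1,v_5], [v_2,v_4], [v_2,v_5], [v_3,v_4], [v_3,v_5], [v_4,v_5]
  2-simplices (8): [v_0,v_1,v_2], [v_0,v_1,v_3], [v_0,v_2,v_4], [v_0,v_3,v_4], [v_1,v_2,v_5], [v_1,v_3,v_5], [v_2,v_4,v_5], [v_3,v_4,v_5]

giving chain groups C_0 ≅ Z^6, C_1 ≅ Z^12, C_2 ≅ Z^8.

Boundary ∂_1: C_1 → C_0 sends each edge [p,q] (with p < q) to q − p.
This gives a 6×12 integer matrix of rank 5; reducing to Smith normal form yields diagonal entries (1,1,1,1,1).

The boundary map ∂_2: C_2 → C_1 sends each 2-simplex [p,q,r] to [q,r] − [p,r] + [p,q]. For instance
  ∂[v_0,v_1,v_2] = [v_1,v_2] − [v_0,v_2] + [v_0,v_1],
  ∂[v_0,v_3,v_4] = [v_3,v_4] − [v_0,v_4] + [v_0,v_3].
The 12×8 boundary matrix has rank 7 and Smith normal form diag(1,1,1,1,1,1,1).

From H_k ≅ ker(∂_k) / im(∂_{k+1}) we obtain:

  H_0: rank C_0 − rank ∂_1 = 6 − 5 = 1, and the invariant factors of ∂_1 are all 1, so H_0 ≅ Z.
  H_1: rank ker ∂_1 − rank ∂_2 = (12 − 5) − 7 = 0, and the invariant factors of ∂_2 are all 1, so H_1 ≅ 0.
  H_2: rank ker ∂_2 − rank ∂_3 = (8 − 7) − 0 = 1, and there is no ∂_3, so H_2 ≅ Z.

As a check, the Euler characteristic is 6 − 12 + 8 = 2, which agrees with 1 − 0 + 1 = 2.

Hence the Betti numbers are b_0 = 1, b_1 = 0, b_2 = 1.

b_0 = 1, b_1 = 0, b_2 = 1.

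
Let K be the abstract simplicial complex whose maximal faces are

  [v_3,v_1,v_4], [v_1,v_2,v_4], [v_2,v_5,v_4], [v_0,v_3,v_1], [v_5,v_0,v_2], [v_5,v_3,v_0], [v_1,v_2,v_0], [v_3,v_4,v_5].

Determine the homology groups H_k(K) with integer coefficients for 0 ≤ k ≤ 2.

We work with the vertex ordering v_0 < v_1 < v_2 < v_3 < v_4 < v_5. The simplices of K, each written with vertices in increasing order, are:

  0-simplices (6): [v_0], [v_1], [v_2], [v_3], [v_4], [v_5]
  1-simplices (12): [v_0,v_1], [v_0,v_2], [v_0,v_3], [v_0,v_5], [v_1,v_2], [v_1,v_3], [v_1,v_4], [v_2,v_4], [v_2,v_5], [v_3,v_4], [v_3,v_5], [v_4,v_5]
  2-simplices (8): [v_0,v_1,v_2], [v_0,v_1,v_3], [v_0,v_2,v_5], [v_0,v_3,v_5], [v_1,v_2,v_4], [v_1,v_3,v_4], [v_2,v_4,v_5], [v_3,v_4,v_5]

giving chain groups C_0 ≅ Z^6, C_1 ≅ Z^12, C_2 ≅ Z^8.

Boundary ∂_1: C_1 → C_0 sends each edge [p,q] (with p < q) to q − p. For instance
  ∂[v_1,v_2] = [v_2] − [v_1].
This gives a 6×12 integer matrix of rank 5; reducing to Smith normal form yields diagonal entries (1,1,1,1,1).

Boundary ∂_2: C_2 → C_1 sends each 2-simplex [p,q,r] to [q,r] − [p,r] + [p,q]. For instance
  ∂[v_2,v_4,v_5] = [v_4,v_5] − [v_2,v_5] + [v_2,v_4],
  ∂[v_0,v_1,v_2] = [v_1,v_2] − [v_0,v_2] + [v_0,v_1].
As a 12×8 matrix over Z this has rank 7, with invariant factors (1,1,1,1,1,1,1).

Reading off H_k = ker ∂_k / im ∂_{k+1}:

  H_0: rank C_0 − rank ∂_1 = 6 − 5 = 1, and the invariant factors of ∂_1 are all 1, so H_0 = Z.
  H_1: rank ker ∂_1 − rank ∂_2 = (12 − 5) − 7 = 0, and the invariant factors of ∂_2 are all 1, so H_1 = 0.
  H_2: rank ker ∂_2 − rank ∂_3 = (8 − 7) − 0 = 1, and there is no ∂_3, so H_2 = Z.

As a check, the Euler characteristic is 6 − 12 + 8 = 2, which agrees with 1 − 0 + 1 = 2.
(K is a triangulation of the 2-sphere S^2.)

H_0 ≅ Z,  H_1 = 0,  H_2 ≅ Z.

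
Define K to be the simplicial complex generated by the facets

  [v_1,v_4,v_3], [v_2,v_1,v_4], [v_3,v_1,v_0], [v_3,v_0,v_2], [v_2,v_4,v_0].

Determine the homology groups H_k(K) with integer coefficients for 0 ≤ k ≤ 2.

H_0 ≅ Z,  H_1 ≅ Z,  H_2 = 0.

We work with the vertex ordering v_0 < v_1 < v_2 < v_3 < v_4. The simplices of K, each written with vertices in increasing order, are:

  0-simplices (5): [v_0], [v_1], [v_2], [v_3], [v_4]
  1-simplices (10): [v_0,v_1], [v_0,v_2], [v_0,v_3], [v_0,v_4], [v_1,v_2], [v_1,v_3], [v_1,v_4], [v_2,v_3], [v_2,v_4], [v_3,v_4]
  2-simplices (5): [v_0,v_1,v_3], [v_0,v_2,v_3], [v_0,v_2,v_4], [v_1,v_2,v_4], [v_1,v_3,v_4]

so the chain groups are C_0 ≅ Z^5, C_1 ≅ Z^10, C_2 ≅ Z^5.

∂_1: C_1 → C_0 sends each edge [p,q] (with p < q) to q − p.
The resulting 5×10 matrix has rank 4, and its Smith normal form has invariant factors (1,1,1,1).

∂_2: C_2 → C_1 acts by ∂[p,q,r] = [q,r] − [p,r] + [p,q]. For instance
  ∂[v_1,v_2,v_4] = [v_2,v_4] − [v_1,v_4] + [v_1,v_2],
  ∂[v_0,v_2,v_4] = [v_2,v_4] − [v_0,v_4] + [v_0,v_2].
The 10×5 boundary matrix has rank 5 and Smith normal form diag(1,1,1,1,1).

Reading off H_k = ker ∂_k / im ∂_{k+1}:

  H_0: rank C_0 − rank ∂_1 = 5 − 4 = 1, and the invariant factors of ∂_1 are all 1, so H_0 = Z.
  H_1: rank ker ∂_1 − rank ∂_2 = (10 − 4) − 5 = 1, and the invariant factors of ∂_2 are all 1, so H_1 = Z.
  H_2: rank ker ∂_2 − rank ∂_3 = (5 − 5) − 0 = 0, and there is no ∂_3, so H_2 = 0.

As a check, the Euler characteristic is 5 − 10 + 5 = 0, which agrees with 1 − 1 + 0 = 0.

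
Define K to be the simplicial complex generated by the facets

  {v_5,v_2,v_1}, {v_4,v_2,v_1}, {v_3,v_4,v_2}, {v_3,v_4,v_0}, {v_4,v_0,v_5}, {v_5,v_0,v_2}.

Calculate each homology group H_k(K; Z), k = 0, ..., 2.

H_0 = Z,  H_1 = Z,  H_2 = 0.

Take the total order v_0 < v_1 < v_2 < v_3 < v_4 < v_5 on the vertex set. Then K (dimension 2) consists of the simplices:

  0-simplices (6): [v_0], [v_1], [v_2], [v_3], [v_4], [v_5]
  1-simplices (12): [v_0,v_2], [v_0,v_3], [v_0,v_4], [v_0,v_5], [v_1,v_2], [v_1,v_4], [v_1,v_5], [v_2,v_3], [v_2,v_4], [v_2,v_5], [v_3,v_4], [v_4,v_5]
  2-simplices (6): [v_0,v_2,v_5], [v_0,v_3,v_4], [v_0,v_4,v_5], [v_1,v_2,v_4], [v_1,v_2,v_5], [v_2,v_3,v_4]

so the chain groups are C_0 ≅ Z^6, C_1 ≅ Z^12, C_2 ≅ Z^6.

The boundary map ∂_1: C_1 → C_0 is given by ∂[p,q] = [q] − [p]. For instance
  ∂[v_1,v_2] = [v_2] − [v_1].
This gives a 6×12 integer matrix of rank 5; reducing to Smith normal form yields diagonal entries (1,1,1,1,1).

Boundary ∂_2: C_2 → C_1 acts by ∂[p,q,r] = [q,r] − [p,r] + [p,q]. For instance
  ∂[v_1,v_2,v_4] = [v_2,v_4] − [v_1,v_4] + [v_1,v_2],
  ∂[v_1,v_2,v_5] = [v_2,v_5] − [v_1,v_5] + [v_1,v_2].
The resulting 12×6 matrix has rank 6, and its Smith normal form has invariant factors (1,1,1,1,1,1).

Reading off H_k = ker ∂_k / im ∂_{k+1}:

  H_0: rank C_0 − rank ∂_1 = 6 − 5 = 1, and the invariant factors of ∂_1 are all 1, so H_0 = Z.
  H_1: rank ker ∂_1 − rank ∂_2 = (12 − 5) − 6 = 1, and the invariant factors of ∂_2 are all 1, so H_1 = Z.
  H_2: rank ker ∂_2 − rank ∂_3 = (6 − 6) − 0 = 0, and there is no ∂_3, so H_2 = 0.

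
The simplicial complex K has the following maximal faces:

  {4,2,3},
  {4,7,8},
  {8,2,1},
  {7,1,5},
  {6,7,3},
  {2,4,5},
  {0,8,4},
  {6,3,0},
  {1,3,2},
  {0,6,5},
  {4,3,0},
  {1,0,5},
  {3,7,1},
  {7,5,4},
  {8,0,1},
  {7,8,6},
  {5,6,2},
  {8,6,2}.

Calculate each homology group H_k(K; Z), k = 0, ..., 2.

H_0 ≅ Z,  H_1 ≅ Z^2,  H_2 ≅ Z.

We work with the vertex ordering 0 < 1 < 2 < 3 < 4 < 5 < 6 < 7 < 8. The simplices of K, each written with vertices in increasing order, are:

  0-simplices (9): [0], [1], [2], [3], [4], [5], [6], [7], [8]
  1-simplices (27): (27 of them)
  2-simplices (18): [0,1,5], [0,1,8], [0,3,4], [0,3,6], [0,4,8], [0,5,6], [1,2,3], [1,2,8], [1,3,7], [1,5,7], [2,3,4], [2,4,5], [2,5,6], [2,6,8], [3,6,7], [4,5,7], [4,7,8], [6,7,8]

Hence C_0 ≅ Z^9, C_1 ≅ Z^27, C_2 ≅ Z^18.

Boundary ∂_1: C_1 → C_0 is given by ∂[p,q] = [q] − [p].
This gives a 9×27 integer matrix of rank 8; reducing to Smith normal form yields diagonal entries (1,1,1,1,1,1,1,1).

The boundary map ∂_2: C_2 → C_1 sends each 2-simplex [p,q,r] to [q,r] − [p,r] + [p,q]. For instance
  ∂[1,3,7] = [3,7] − [1,7] + [1,3],
  ∂[0,4,8] = [4,8] − [0,8] + [0,4].
The resulting 27×18 matrix has rank 17, and its Smith normal form has invariant factors (1,1,1,1,1,1,1,1,1,1,1,1,1,1,1,1,1).

Now H_k = ker ∂_k / im ∂_{k+1}, so:

  H_0: rank C_0 − rank ∂_1 = 9 − 8 = 1, and the invariant factors of ∂_1 are all 1, so H_0 ≅ Z.
  H_1: rank ker ∂_1 − rank ∂_2 = (27 − 8) − 17 = 2, and the invariant factors of ∂_2 are all 1, so H_1 ≅ Z^2.
  H_2: rank ker ∂_2 − rank ∂_3 = (18 − 17) − 0 = 1, and there is no ∂_3, so H_2 ≅ Z.

As a check, the Euler characteristic is 9 − 27 + 18 = 0, which agrees with 1 − 2 + 1 = 0.
(K is a triangulation of the torus T^2.)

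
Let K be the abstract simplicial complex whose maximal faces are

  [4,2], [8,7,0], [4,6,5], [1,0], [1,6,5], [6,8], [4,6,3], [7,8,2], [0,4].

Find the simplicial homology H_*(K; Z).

Fix the vertex order 0 < 1 < 2 < 3 < 4 < 5 < 6 < 7 < 8 and write every simplex with vertices in increasing order. Then dim K = 2 and the simplices of K are:

  0-simplices (9): [0], [1], [2], [3], [4], [5], [6], [7], [8]
  1-simplices (16): [0,1], [0,4], [0,7], [0,8], [1,5], [1,6], [2,4], [2,7], [2,8], [3,4], [3,6], [4,5], [4,6], [5,6], [6,8], [7,8]
  2-simplices (5): [0,7,8], [1,5,6], [2,7,8], [3,4,6], [4,5,6]

Hence C_0 ≅ Z^9, C_1 ≅ Z^16, C_2 ≅ Z^5.

∂_1: C_1 → C_0 maps an edge to its endpoints' difference, ∂[p,q] = q − p.
This gives a 9×16 integer matrix of rank 8; reducing to Smith normal form yields diagonal entries (1,1,1,1,1,1,1,1).

The boundary map ∂_2: C_2 → C_1 sends each 2-simplex [p,q,r] to [q,r] − [p,r] + [p,q]. For instance
  ∂[4,5,6] = [5,6] − [4,6] + [4,5],
  ∂[1,5,6] = [5,6] − [1,6] + [1,5].
The 16×5 boundary matrix has rank 5 and Smith normal form diag(1,1,1,1,1).

Now H_k = ker ∂_k / im ∂_{k+1}, so:

  H_0: rank C_0 − rank ∂_1 = 9 − 8 = 1, and the invariant factors of ∂_1 are all 1, so H_0 = Z.
  H_1: rank ker ∂_1 − rank ∂_2 = (16 − 8) − 5 = 3, and the invariant factors of ∂_2 are all 1, so H_1 = Z^3.
  H_2: rank ker ∂_2 − rank ∂_3 = (5 − 5) − 0 = 0, and there is no ∂_3, so H_2 = 0.

As a check, the Euler characteristic is 9 − 16 + 5 = -2, which agrees with 1 − 3 + 0 = -2.

H_0 ≅ Z,  H_1 ≅ Z^3,  H_2 = 0.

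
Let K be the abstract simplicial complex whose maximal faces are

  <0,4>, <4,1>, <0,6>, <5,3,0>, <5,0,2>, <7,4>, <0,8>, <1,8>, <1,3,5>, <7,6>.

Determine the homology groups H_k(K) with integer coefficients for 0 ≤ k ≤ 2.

K has 9 vertices, 14 edges, 3 triangles.
rank ∂_0 = 0, rank ∂_1 = 8 ⇒ b_0 = 9 − 0 − 8 = 1; all invariant factors of ∂_1 are 1 so no torsion. So H_0 = Z.
rank ∂_1 = 8, rank ∂_2 = 3 ⇒ b_1 = 14 − 8 − 3 = 3; all invariant factors of ∂_2 are 1 so no torsion. So H_1 = Z^3.
rank ∂_2 = 3, rank ∂_3 = 0 ⇒ b_2 = 3 − 3 − 0 = 0. So H_2 = 0.

H_0 = Z,  H_1 = Z^3,  H_2 = 0.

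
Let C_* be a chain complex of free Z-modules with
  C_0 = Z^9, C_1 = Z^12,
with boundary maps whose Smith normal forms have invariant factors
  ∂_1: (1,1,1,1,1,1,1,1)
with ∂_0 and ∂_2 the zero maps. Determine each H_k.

H_0: b_0 = 9 − 0 − 8 = 1; torsion from ∂_1 factors > 1: none. So H_0 = Z.
H_1: b_1 = 12 − 8 − 0 = 4; torsion from ∂_2 factors > 1: none. So H_1 = Z^4.

H_0 = Z,  H_1 = Z^4.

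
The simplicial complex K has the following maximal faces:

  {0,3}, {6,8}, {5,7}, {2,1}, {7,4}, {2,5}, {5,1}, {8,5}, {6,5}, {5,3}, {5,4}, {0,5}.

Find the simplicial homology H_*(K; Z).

H_0 ≅ Z,  H_1 ≅ Z^4.

We work with the vertex ordering 0 < 1 < 2 < 3 < 4 < 5 < 6 < 7 < 8. The simplices of K, each written with vertices in increasing order, are:

  0-simplices (9): [0], [1], [2], [3], [4], [5], [6], [7], [8]
  1-simplices (12): [0,3], [0,5], [1,2], [1,5], [2,5], [3,5], [4,5], [4,7], [5,6], [5,7], [5,8], [6,8]

so the chain groups are C_0 ≅ Z^9, C_1 ≅ Z^12.

∂_1: C_1 → C_0 maps an edge to its endpoints' difference, ∂[p,q] = q − p.
The resulting 9×12 matrix has rank 8, and its Smith normal form has invariant factors (1,1,1,1,1,1,1,1).

From H_k ≅ ker(∂_k) / im(∂_{k+1}) we obtain:

  H_0: rank C_0 − rank ∂_1 = 9 − 8 = 1, and the invariant factors of ∂_1 are all 1, so H_0 = Z.
  H_1: rank ker ∂_1 − rank ∂_2 = (12 − 8) − 0 = 4, and there is no ∂_2, so H_1 = Z^4.

As a check, the Euler characteristic is 9 − 12 = -3, which agrees with 1 − 4 = -3.
(K is a triangulation of a wedge of 4 circles.)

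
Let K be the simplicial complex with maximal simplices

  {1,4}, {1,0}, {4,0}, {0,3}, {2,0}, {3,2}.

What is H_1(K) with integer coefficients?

K has 5 vertices, 6 edges.
rank ∂_1 = 4, rank ∂_2 = 0 ⇒ b_1 = 6 − 4 − 0 = 2. So H_1 ≅ Z^2.

H_1 = Z^2.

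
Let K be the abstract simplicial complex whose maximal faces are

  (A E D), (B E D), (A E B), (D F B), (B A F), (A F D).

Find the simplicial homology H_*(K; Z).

H_0 ≅ Z,  H_1 = 0,  H_2 ≅ Z.

Fix the vertex order A < B < D < E < F and write every simplex with vertices in increasing order. Then dim K = 2 and the simplices of K are:

  0-simplices (5): A, B, D, E, F
  1-simplices (9): AB, AD, AE, AF, BD, BE, BF, DE, DF
  2-simplices (6): ABE, ABF, ADE, ADF, BDE, BDF

Hence C_0 ≅ Z^5, C_1 ≅ Z^9, C_2 ≅ Z^6.

∂_1: C_1 → C_0 maps an edge to its endpoints' difference, ∂[p,q] = q − p.
This gives a 5×9 integer matrix of rank 4; reducing to Smith normal form yields diagonal entries (1,1,1,1).

∂_2: C_2 → C_1 acts by ∂[p,q,r] = [q,r] − [p,r] + [p,q]. For instance
  ∂ADF = DF − AF + AD,
  ∂ABF = BF − AF + AB.
As a 9×6 matrix over Z this has rank 5, with invariant factors (1,1,1,1,1).

Computing H_k = (kernel of ∂_k) / (image of ∂_{k+1}):

  H_0: rank C_0 − rank ∂_1 = 5 − 4 = 1, and the invariant factors of ∂_1 are all 1, so H_0 ≅ Z.
  H_1: rank ker ∂_1 − rank ∂_2 = (9 − 4) − 5 = 0, and the invariant factors of ∂_2 are all 1, so H_1 ≅ 0.
  H_2: rank ker ∂_2 − rank ∂_3 = (6 − 5) − 0 = 1, and there is no ∂_3, so H_2 ≅ Z.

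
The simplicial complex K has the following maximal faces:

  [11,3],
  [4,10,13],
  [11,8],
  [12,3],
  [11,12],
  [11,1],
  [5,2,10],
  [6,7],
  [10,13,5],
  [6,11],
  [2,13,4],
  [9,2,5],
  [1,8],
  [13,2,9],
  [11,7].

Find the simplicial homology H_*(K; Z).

Fix the vertex order 1 < 2 < 3 < 4 < 5 < 6 < 7 < 8 < 9 < 10 < 11 < 12 < 13 and write every simplex with vertices in increasing order. Then dim K = 2 and the simplices of K are:

  0-simplices (13): [1], [2], [3], [4], [5], [6], [7], [8], [9], [10], [11], [12], [13]
  1-simplices (21): (21 of them)
  2-simplices (6): [2,4,13], [2,5,9], [2,5,10], [2,9,13], [4,10,13], [5,10,13]

Hence C_0 ≅ Z^13, C_1 ≅ Z^21, C_2 ≅ Z^6.

Boundary ∂_1: C_1 → C_0 is given by ∂[p,q] = [q] − [p]. For instance
  ∂[1,8] = [8] − [1].
As a 13×21 matrix over Z this has rank 11, with invariant factors (1,1,1,1,1,1,1,1,1,1,1).

The boundary map ∂_2: C_2 → C_1 acts by ∂[p,q,r] = [q,r] − [p,r] + [p,q]. For instance
  ∂[5,10,13] = [10,13] − [5,13] + [5,10],
  ∂[2,9,13] = [9,13] − [2,13] + [2,9].
This gives a 21×6 integer matrix of rank 6; reducing to Smith normal form yields diagonal entries (1,1,1,1,1,1).

Computing H_k = (kernel of ∂_k) / (image of ∂_{k+1}):

  H_0: rank C_0 − rank ∂_1 = 13 − 11 = 2, and the invariant factors of ∂_1 are all 1, so H_0 = Z^2.
  H_1: rank ker ∂_1 − rank ∂_2 = (21 − 11) − 6 = 4, and the invariant factors of ∂_2 are all 1, so H_1 = Z^4.
  H_2: rank ker ∂_2 − rank ∂_3 = (6 − 6) − 0 = 0, and there is no ∂_3, so H_2 = 0.

As a check, the Euler characteristic is 13 − 21 + 6 = -2, which agrees with 2 − 4 + 0 = -2.

H_0 ≅ Z^2,  H_1 ≅ Z^4,  H_2 = 0.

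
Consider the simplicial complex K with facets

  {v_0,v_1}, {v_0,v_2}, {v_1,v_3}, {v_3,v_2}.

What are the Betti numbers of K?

We work with the vertex ordering v_0 < v_1 < v_2 < v_3. The simplices of K, each written with vertices in increasing order, are:

  0-simplices (4): [v_0], [v_1], [v_2], [v_3]
  1-simplices (4): [v_0,v_1], [v_0,v_2], [v_1,v_3], [v_2,v_3]

giving chain groups C_0 ≅ Z^4, C_1 ≅ Z^4.

Boundary ∂_1: C_1 → C_0 sends each edge [p,q] (with p < q) to q − p. For instance
  ∂[v_2,v_3] = [v_3] − [v_2].
The resulting 4×4 matrix has rank 3, and its Smith normal form has invariant factors (1,1,1).

Computing H_k = (kernel of ∂_k) / (image of ∂_{k+1}):

  H_0: rank C_0 − rank ∂_1 = 4 − 3 = 1, and the invariant factors of ∂_1 are all 1, so H_0 ≅ Z.
  H_1: rank ker ∂_1 − rank ∂_2 = (4 − 3) − 0 = 1, and there is no ∂_2, so H_1 ≅ Z.

(K is a triangulation of the circle S^1.)

Hence the Betti numbers are b_0 = 1, b_1 = 1.

b_0 = 1, b_1 = 1.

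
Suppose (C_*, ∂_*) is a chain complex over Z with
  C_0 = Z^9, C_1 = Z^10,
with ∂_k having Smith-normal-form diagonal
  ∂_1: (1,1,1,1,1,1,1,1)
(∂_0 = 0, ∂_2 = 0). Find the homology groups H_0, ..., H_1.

H_0 ≅ Z,  H_1 ≅ Z^2.

H_0: b_0 = 9 − 0 − 8 = 1; torsion from ∂_1 factors > 1: none. So H_0 ≅ Z.
H_1: b_1 = 10 − 8 − 0 = 2; torsion from ∂_2 factors > 1: none. So H_1 ≅ Z^2.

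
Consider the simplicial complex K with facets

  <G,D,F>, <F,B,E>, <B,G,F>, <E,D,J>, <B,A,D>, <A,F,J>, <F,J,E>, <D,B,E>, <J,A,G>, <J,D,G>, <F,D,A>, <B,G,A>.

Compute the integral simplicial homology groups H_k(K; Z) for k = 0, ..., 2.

Order the vertices as A < B < D < E < F < G < J. Listing each simplex with vertices in this order, K has dimension 2 with simplices:

  0-simplices (7): A, B, D, E, F, G, J
  1-simplices (18): AB, AD, AF, AG, AJ, BD, BE, BF, BG, DE, DF, DG, DJ, EF, EJ, FG, FJ, GJ
  2-simplices (12): ABD, ABG, ADF, AFJ, AGJ, BDE, BEF, BFG, DEJ, DFG, DGJ, EFJ

Hence C_0 ≅ Z^7, C_1 ≅ Z^18, C_2 ≅ Z^12.

Boundary ∂_1: C_1 → C_0 is given by ∂[p,q] = [q] − [p]. For instance
  ∂BF = F − B.
The 7×18 boundary matrix has rank 6 and Smith normal form diag(1,1,1,1,1,1).

∂_2: C_2 → C_1 acts by ∂[p,q,r] = [q,r] − [p,r] + [p,q]. For instance
  ∂AGJ = GJ − AJ + AG,
  ∂ABG = BG − AG + AB.
As a 18×12 matrix over Z this has rank 12, with invariant factors (1,1,1,1,1,1,1,1,1,1,1,2).

Reading off H_k = ker ∂_k / im ∂_{k+1}:

  H_0: rank C_0 − rank ∂_1 = 7 − 6 = 1, and the invariant factors of ∂_1 are all 1, so H_0 = Z.
  H_1: rank ker ∂_1 − rank ∂_2 = (18 − 6) − 12 = 0, and ∂_2 has invariant factor 2 > 1, so H_1 = Z/2.
  H_2: rank ker ∂_2 − rank ∂_3 = (12 − 12) − 0 = 0, and there is no ∂_3, so H_2 = 0.

(K is a triangulation of the real projective plane RP^2.)

H_0 = Z,  H_1 = Z/2,  H_2 = 0.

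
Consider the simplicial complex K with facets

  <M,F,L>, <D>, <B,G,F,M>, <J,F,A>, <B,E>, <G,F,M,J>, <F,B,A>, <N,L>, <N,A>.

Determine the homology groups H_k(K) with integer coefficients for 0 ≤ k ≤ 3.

We work with the vertex ordering A < B < D < E < F < G < J < L < M < N. The simplices of K, each written with vertices in increasing order, are:

  0-simplices (10): A, B, D, E, F, G, J, L, M, N
  1-simplices (17): AB, AF, AJ, AN, BE, BF, BG, BM, FG, FJ, FL, FM, GJ, GM, JM, LM, LN
  2-simplices (10): ABF, AFJ, BFG, BFM, BGM, FGJ, FGM, FJM, FLM, GJM
  3-simplices (2): BFGM, FGJM

giving chain groups C_0 ≅ Z^10, C_1 ≅ Z^17, C_2 ≅ Z^10, C_3 ≅ Z^2.

Boundary ∂_1: C_1 → C_0 is given by ∂[p,q] = [q] − [p]. For instance
  ∂LM = M − L.
The 10×17 boundary matrix has rank 8 and Smith normal form diag(1,1,1,1,1,1,1,1).

∂_2: C_2 → C_1 maps a triangle to the signed sum of its edges. For instance
  ∂FGJ = GJ − FJ + FG,
  ∂BFM = FM − BM + BF.
As a 17×10 matrix over Z this has rank 8, with invariant factors (1,1,1,1,1,1,1,1).

Boundary ∂_3: C_3 → C_2 sends each 3-simplex σ to the alternating sum Σ_i (−1)^i (σ with its i-th vertex removed). For instance
  ∂BFGM = FGM − BGM + BFM − BFG,
  ∂FGJM = GJM − FJM + FGM − FGJ.
This gives a 10×2 integer matrix of rank 2; reducing to Smith normal form yields diagonal entries (1,1).

Computing H_k = (kernel of ∂_k) / (image of ∂_{k+1}):

  H_0: rank C_0 − rank ∂_1 = 10 − 8 = 2, and the invariant factors of ∂_1 are all 1, so H_0 = Z^2.
  H_1: rank ker ∂_1 − rank ∂_2 = (17 − 8) − 8 = 1, and the invariant factors of ∂_2 are all 1, so H_1 = Z.
  H_2: rank ker ∂_2 − rank ∂_3 = (10 − 8) − 2 = 0, and the invariant factors of ∂_3 are all 1, so H_2 = 0.
  H_3: rank ker ∂_3 − rank ∂_4 = (2 − 2) − 0 = 0, and there is no ∂_4, so H_3 = 0.

H_0 ≅ Z^2,  H_1 ≅ Z,  H_2 = 0,  H_3 = 0.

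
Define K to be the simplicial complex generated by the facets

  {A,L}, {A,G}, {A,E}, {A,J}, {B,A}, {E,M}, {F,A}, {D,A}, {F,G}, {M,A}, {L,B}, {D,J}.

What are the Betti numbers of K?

Fix the vertex order A < B < D < E < F < G < J < L < M and write every simplex with vertices in increasing order. Then dim K = 1 and the simplices of K are:

  0-simplices (9): A, B, D, E, F, G, J, L, M
  1-simplices (12): AB, AD, AE, AF, AG, AJ, AL, AM, BL, DJ, EM, FG

Hence C_0 ≅ Z^9, C_1 ≅ Z^12.

∂_1: C_1 → C_0 is given by ∂[p,q] = [q] − [p]. For instance
  ∂AE = E − A.
The resulting 9×12 matrix has rank 8, and its Smith normal form has invariant factors (1,1,1,1,1,1,1,1).

Computing H_k = (kernel of ∂_k) / (image of ∂_{k+1}):

  H_0: rank C_0 − rank ∂_1 = 9 − 8 = 1, and the invariant factors of ∂_1 are all 1, so H_0 = Z.
  H_1: rank ker ∂_1 − rank ∂_2 = (12 − 8) − 0 = 4, and there is no ∂_2, so H_1 = Z^4.

(K is a triangulation of a wedge of 4 circles.)

Hence the Betti numbers are b_0 = 1, b_1 = 4.

b_0 = 1, b_1 = 4.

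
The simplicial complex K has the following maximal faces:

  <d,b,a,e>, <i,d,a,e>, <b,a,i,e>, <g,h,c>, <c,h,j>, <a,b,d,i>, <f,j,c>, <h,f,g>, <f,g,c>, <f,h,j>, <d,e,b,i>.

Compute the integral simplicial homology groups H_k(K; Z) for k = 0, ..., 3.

Order the vertices as a < b < c < d < e < f < g < h < i < j. Listing each simplex with vertices in this order, K has dimension 3 with simplices:

  0-simplices (10): a, b, c, d, e, f, g, h, i, j
  1-simplices (19): ab, ad, ae, ai, bd, be, bi, cf, cg, ch, cj, de, di, ei, fg, fh, fj, gh, hj
  2-simplices (16): abd, abe, abi, ade, adi, aei, bde, bdi, bei, cfg, cfj, cgh, chj, dei, fgh, fhj
  3-simplices (5): abde, abdi, abei, adei, bdei

giving chain groups C_0 ≅ Z^10, C_1 ≅ Z^19, C_2 ≅ Z^16, C_3 ≅ Z^5.

∂_1: C_1 → C_0 maps an edge to its endpoints' difference, ∂[p,q] = q − p.
As a 10×19 matrix over Z this has rank 8, with invariant factors (1,1,1,1,1,1,1,1).

Boundary ∂_2: C_2 → C_1 sends each 2-simplex [p,q,r] to [q,r] − [p,r] + [p,q]. For instance
  ∂ade = de − ae + ad,
  ∂bdi = di − bi + bd.
This gives a 19×16 integer matrix of rank 11; reducing to Smith normal form yields diagonal entries (1,1,1,1,1,1,1,1,1,1,1).

∂_3: C_3 → C_2 sends each 3-simplex σ to the alternating sum Σ_i (−1)^i (σ with its i-th vertex removed). For instance
  ∂bdei = dei − bei + bdi − bde,
  ∂abde = bde − ade + abe − abd.
The 16×5 boundary matrix has rank 4 and Smith normal form diag(1,1,1,1).

Reading off H_k = ker ∂_k / im ∂_{k+1}:

  H_0: rank C_0 − rank ∂_1 = 10 − 8 = 2, and the invariant factors of ∂_1 are all 1, so H_0 = Z^2.
  H_1: rank ker ∂_1 − rank ∂_2 = (19 − 8) − 11 = 0, and the invariant factors of ∂_2 are all 1, so H_1 = 0.
  H_2: rank ker ∂_2 − rank ∂_3 = (16 − 11) − 4 = 1, and the invariant factors of ∂_3 are all 1, so H_2 = Z.
  H_3: rank ker ∂_3 − rank ∂_4 = (5 − 4) − 0 = 1, and there is no ∂_4, so H_3 = Z.

H_0 = Z^2,  H_1 = 0,  H_2 = Z,  H_3 = Z.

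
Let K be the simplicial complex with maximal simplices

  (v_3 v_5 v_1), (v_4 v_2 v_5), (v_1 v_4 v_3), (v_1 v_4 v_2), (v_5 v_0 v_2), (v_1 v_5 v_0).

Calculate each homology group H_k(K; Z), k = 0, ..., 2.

Take the total order v_0 < v_1 < v_2 < v_3 < v_4 < v_5 on the vertex set. Then K (dimension 2) consists of the simplices:

  0-simplices (6): [v_0], [v_1], [v_2], [v_3], [v_4], [v_5]
  1-simplices (12): [v_0,v_1], [v_0,v_2], [v_0,v_5], [v_1,v_2], [v_1,v_3], [v_1,v_4], [v_1,v_5], [v_2,v_4], [v_2,v_5], [v_3,v_4], [v_3,v_5], [v_4,v_5]
  2-simplices (6): [v_0,v_1,v_5], [v_0,v_2,v_5], [v_1,v_2,v_4], [v_1,v_3,v_4], [v_1,v_3,v_5], [v_2,v_4,v_5]

giving chain groups C_0 ≅ Z^6, C_1 ≅ Z^12, C_2 ≅ Z^6.

Boundary ∂_1: C_1 → C_0 maps an edge to its endpoints' difference, ∂[p,q] = q − p.
This gives a 6×12 integer matrix of rank 5; reducing to Smith normal form yields diagonal entries (1,1,1,1,1).

∂_2: C_2 → C_1 acts by ∂[p,q,r] = [q,r] − [p,r] + [p,q]. For instance
  ∂[v_2,v_4,v_5] = [v_4,v_5] − [v_2,v_5] + [v_2,v_4],
  ∂[v_1,v_2,v_4] = [v_2,v_4] − [v_1,v_4] + [v_1,v_2].
As a 12×6 matrix over Z this has rank 6, with invariant factors (1,1,1,1,1,1).

Now H_k = ker ∂_k / im ∂_{k+1}, so:

  H_0: rank C_0 − rank ∂_1 = 6 − 5 = 1, and the invariant factors of ∂_1 are all 1, so H_0 ≅ Z.
  H_1: rank ker ∂_1 − rank ∂_2 = (12 − 5) − 6 = 1, and the invariant factors of ∂_2 are all 1, so H_1 ≅ Z.
  H_2: rank ker ∂_2 − rank ∂_3 = (6 − 6) − 0 = 0, and there is no ∂_3, so H_2 ≅ 0.

(K is a triangulation of the cylinder S^1 x I.)

H_0 = Z,  H_1 = Z,  H_2 = 0.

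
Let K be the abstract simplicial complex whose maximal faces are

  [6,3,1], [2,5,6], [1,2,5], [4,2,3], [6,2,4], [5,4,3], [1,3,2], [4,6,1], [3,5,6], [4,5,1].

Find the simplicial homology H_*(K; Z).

H_0 = Z,  H_1 = Z/2Z,  H_2 = 0.

Fix the vertex order 1 < 2 < 3 < 4 < 5 < 6 and write every simplex with vertices in increasing order. Then dim K = 2 and the simplices of K are:

  0-simplices (6): [1], [2], [3], [4], [5], [6]
  1-simplices (15): [1,2], [1,3], [1,4], [1,5], [1,6], [2,3], [2,4], [2,5], [2,6], [3,4], [3,5], [3,6], [4,5], [4,6], [5,6]
  2-simplices (10): [1,2,3], [1,2,5], [1,3,6], [1,4,5], [1,4,6], [2,3,4], [2,4,6], [2,5,6], [3,4,5], [3,5,6]

giving chain groups C_0 ≅ Z^6, C_1 ≅ Z^15, C_2 ≅ Z^10.

Boundary ∂_1: C_1 → C_0 is given by ∂[p,q] = [q] − [p].
The 6×15 boundary matrix has rank 5 and Smith normal form diag(1,1,1,1,1).

The boundary map ∂_2: C_2 → C_1 maps a triangle to the signed sum of its edges. For instance
  ∂[1,2,5] = [2,5] − [1,5] + [1,2],
  ∂[2,4,6] = [4,6] − [2,6] + [2,4].
This gives a 15×10 integer matrix of rank 10; reducing to Smith normal form yields diagonal entries (1,1,1,1,1,1,1,1,1,2).

Computing H_k = (kernel of ∂_k) / (image of ∂_{k+1}):

  H_0: rank C_0 − rank ∂_1 = 6 − 5 = 1, and the invariant factors of ∂_1 are all 1, so H_0 ≅ Z.
  H_1: rank ker ∂_1 − rank ∂_2 = (15 − 5) − 10 = 0, and ∂_2 has invariant factor 2 > 1, so H_1 ≅ Z/2Z.
  H_2: rank ker ∂_2 − rank ∂_3 = (10 − 10) − 0 = 0, and there is no ∂_3, so H_2 ≅ 0.

(K is a triangulation of the real projective plane RP^2.)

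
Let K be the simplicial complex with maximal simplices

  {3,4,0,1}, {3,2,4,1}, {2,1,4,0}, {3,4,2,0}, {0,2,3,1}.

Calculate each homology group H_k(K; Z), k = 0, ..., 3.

H_0 = Z,  H_1 = 0,  H_2 = 0,  H_3 = Z.

K has 5 vertices, 10 edges, 10 triangles, 5 3-simplices.
rank ∂_0 = 0, rank ∂_1 = 4 ⇒ b_0 = 5 − 0 − 4 = 1; all invariant factors of ∂_1 are 1 so no torsion. So H_0 ≅ Z.
rank ∂_1 = 4, rank ∂_2 = 6 ⇒ b_1 = 10 − 4 − 6 = 0; all invariant factors of ∂_2 are 1 so no torsion. So H_1 ≅ 0.
rank ∂_2 = 6, rank ∂_3 = 4 ⇒ b_2 = 10 − 6 − 4 = 0; all invariant factors of ∂_3 are 1 so no torsion. So H_2 ≅ 0.
rank ∂_3 = 4, rank ∂_4 = 0 ⇒ b_3 = 5 − 4 − 0 = 1. So H_3 ≅ Z.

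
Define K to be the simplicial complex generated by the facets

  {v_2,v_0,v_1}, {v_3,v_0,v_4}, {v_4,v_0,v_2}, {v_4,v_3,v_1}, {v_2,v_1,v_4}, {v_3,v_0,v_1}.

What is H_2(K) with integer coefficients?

H_2 = Z.

Take the total order v_0 < v_1 < v_2 < v_3 < v_4 on the vertex set. Then K (dimension 2) consists of the simplices:

  0-simplices (5): [v_0], [v_1], [v_2], [v_3], [v_4]
  1-simplices (9): [v_0,v_1], [v_0,v_2], [v_0,v_3], [v_0,v_4], [v_1,v_2], [v_1,v_3], [v_1,v_4], [v_2,v_4], [v_3,v_4]
  2-simplices (6): [v_0,v_1,v_2], [v_0,v_1,v_3], [v_0,v_2,v_4], [v_0,v_3,v_4], [v_1,v_2,v_4], [v_1,v_3,v_4]

Hence C_0 ≅ Z^5, C_1 ≅ Z^9, C_2 ≅ Z^6.

The boundary map ∂_1: C_1 → C_0 maps an edge to its endpoints' difference, ∂[p,q] = q − p. For instance
  ∂[v_0,v_1] = [v_1] − [v_0].
This gives a 5×9 integer matrix of rank 4; reducing to Smith normal form yields diagonal entries (1,1,1,1).

Boundary ∂_2: C_2 → C_1 maps a triangle to the signed sum of its edges. For instance
  ∂[v_1,v_3,v_4] = [v_3,v_4] − [v_1,v_4] + [v_1,v_3],
  ∂[v_0,v_1,v_2] = [v_1,v_2] − [v_0,v_2] + [v_0,v_1].
This gives a 9×6 integer matrix of rank 5; reducing to Smith normal form yields diagonal entries (1,1,1,1,1).

Reading off H_k = ker ∂_k / im ∂_{k+1}:

  H_2: rank ker ∂_2 − rank ∂_3 = (6 − 5) − 0 = 1, and there is no ∂_3, so H_2 = Z.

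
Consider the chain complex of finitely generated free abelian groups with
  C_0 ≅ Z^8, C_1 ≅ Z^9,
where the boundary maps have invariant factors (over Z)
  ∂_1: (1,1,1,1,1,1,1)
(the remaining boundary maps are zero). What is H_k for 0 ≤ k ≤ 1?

H_0 = Z,  H_1 = Z^2.

H_0: b_0 = 8 − 0 − 7 = 1; torsion from ∂_1 factors > 1: none. So H_0 = Z.
H_1: b_1 = 9 − 7 − 0 = 2; torsion from ∂_2 factors > 1: none. So H_1 = Z^2.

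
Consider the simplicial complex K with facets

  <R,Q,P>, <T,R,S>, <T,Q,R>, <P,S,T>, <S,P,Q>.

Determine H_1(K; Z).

Fix the vertex order P < Q < R < S < T and write every simplex with vertices in increasing order. Then dim K = 2 and the simplices of K are:

  0-simplices (5): P, Q, R, S, T
  1-simplices (10): PQ, PR, PS, PT, QR, QS, QT, RS, RT, ST
  2-simplices (5): PQR, PQS, PST, QRT, RST

so the chain groups are C_0 ≅ Z^5, C_1 ≅ Z^10, C_2 ≅ Z^5.

∂_1: C_1 → C_0 maps an edge to its endpoints' difference, ∂[p,q] = q − p. For instance
  ∂PS = S − P.
The resulting 5×10 matrix has rank 4, and its Smith normal form has invariant factors (1,1,1,1).

The boundary map ∂_2: C_2 → C_1 maps a triangle to the signed sum of its edges. For instance
  ∂PQR = QR − PR + PQ,
  ∂RST = ST − RT + RS.
The resulting 10×5 matrix has rank 5, and its Smith normal form has invariant factors (1,1,1,1,1).

From H_k ≅ ker(∂_k) / im(∂_{k+1}) we obtain:

  H_1: rank ker ∂_1 − rank ∂_2 = (10 − 4) − 5 = 1, and the invariant factors of ∂_2 are all 1, so H_1 = Z.

H_1 ≅ Z.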